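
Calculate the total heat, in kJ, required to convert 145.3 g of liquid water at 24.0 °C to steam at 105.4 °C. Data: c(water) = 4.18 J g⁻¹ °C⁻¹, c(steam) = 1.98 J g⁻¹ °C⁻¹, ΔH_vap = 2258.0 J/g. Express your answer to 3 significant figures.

q = 376 kJ

q1 (heat water 24.0→100.0 °C): 145.3 × 4.18 × 76.0 = 46159 J
q2 (vaporize at 100 °C): 145.3 × 2258.0 = 328087 J
q3 (heat steam 100.0→105.4 °C): 145.3 × 1.98 × 5.4 = 1554 J
Total: 46159 + 328087 + 1554 = 375800 J = 376 kJ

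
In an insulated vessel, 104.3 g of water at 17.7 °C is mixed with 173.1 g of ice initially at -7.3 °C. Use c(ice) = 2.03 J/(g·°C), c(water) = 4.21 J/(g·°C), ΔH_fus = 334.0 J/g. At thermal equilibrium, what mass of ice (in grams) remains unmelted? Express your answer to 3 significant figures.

Heat to warm all ice to 0 °C: 173.1×2.03×7.3 = 2565.2 J
Heat released by water cooling to 0 °C: 104.3×4.21×17.7 = 7772.1 J
7772.1 J < 2565.2 + 173.1×334.0 = 60380.6 J, so not all ice melts; final T = 0 °C.
Heat left for melting: 7772.1 − 2565.2 = 5206.9 J
Mass melted = 5206.9 / 334.0 = 15.59 g
Ice remaining = 173.1 − 15.59 = 157.51 g

m_ice remaining = 158 g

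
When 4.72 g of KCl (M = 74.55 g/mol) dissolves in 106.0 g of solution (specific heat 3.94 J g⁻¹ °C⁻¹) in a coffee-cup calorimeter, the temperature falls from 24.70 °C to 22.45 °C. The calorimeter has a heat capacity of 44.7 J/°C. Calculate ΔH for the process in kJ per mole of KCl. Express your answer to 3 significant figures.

ΔH = 16.4 kJ/mol

|ΔT| = |22.45 − 24.70| = 2.25 °C
|q_surr| = (106.0 × 3.94 + 44.7) × 2.25 = 462.34 × 2.25 = 1040 J
n(KCl) = 4.72 / 74.55 = 0.06331 mol
Temperature fell, so q_rxn = +|q_surr| = 1.040 kJ
ΔH = q_rxn / n = 16.43 kJ/mol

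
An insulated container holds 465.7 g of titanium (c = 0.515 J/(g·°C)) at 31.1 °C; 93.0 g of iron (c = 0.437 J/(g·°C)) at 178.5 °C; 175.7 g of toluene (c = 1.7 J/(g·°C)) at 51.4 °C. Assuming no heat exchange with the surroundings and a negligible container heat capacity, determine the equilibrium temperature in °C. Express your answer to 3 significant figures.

T_f = 51.9 °C

Σ mᵢcᵢ(T − Tᵢ) = 0  ⇒  T = Σ mᵢcᵢTᵢ / Σ mᵢcᵢ
Σ mᵢcᵢ = 465.7×0.515 + 93.0×0.437 + 175.7×1.7 = 579.1665
Σ mᵢcᵢTᵢ = 239.8355×31.1 + 40.641×178.5 + 298.69×51.4 = 30066
T = 30066 / 579.1665 = 51.91 °C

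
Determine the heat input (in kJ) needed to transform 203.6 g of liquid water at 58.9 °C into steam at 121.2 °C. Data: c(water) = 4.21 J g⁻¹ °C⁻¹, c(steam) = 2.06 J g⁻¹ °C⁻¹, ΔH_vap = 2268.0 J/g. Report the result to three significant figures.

q1 (heat water 58.9→100.0 °C): 203.6 × 4.21 × 41.1 = 35229 J
q2 (vaporize at 100 °C): 203.6 × 2268.0 = 461765 J
q3 (heat steam 100.0→121.2 °C): 203.6 × 2.06 × 21.2 = 8892 J
Total: 35229 + 461765 + 8892 = 505886 J = 506 kJ

q = 506 kJ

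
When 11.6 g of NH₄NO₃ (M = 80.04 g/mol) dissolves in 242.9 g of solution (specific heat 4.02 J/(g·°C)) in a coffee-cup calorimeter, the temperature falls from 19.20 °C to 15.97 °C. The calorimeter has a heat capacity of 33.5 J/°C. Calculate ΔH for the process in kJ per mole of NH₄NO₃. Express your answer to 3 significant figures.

ΔH = 22.5 kJ/mol

|ΔT| = |15.97 − 19.20| = 3.23 °C
|q_surr| = (242.9 × 4.02 + 33.5) × 3.23 = 1009.958 × 3.23 = 3262 J
n(NH₄NO₃) = 11.6 / 80.04 = 0.1449 mol
Temperature fell, so q_rxn = +|q_surr| = 3.262 kJ
ΔH = q_rxn / n = 22.51 kJ/mol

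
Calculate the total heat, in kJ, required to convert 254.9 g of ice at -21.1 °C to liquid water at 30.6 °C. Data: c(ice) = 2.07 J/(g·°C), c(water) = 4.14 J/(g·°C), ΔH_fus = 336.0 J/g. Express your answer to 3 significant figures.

q1 (heat ice -21.1→0.0 °C): 254.9 × 2.07 × 21.1 = 11133 J
q2 (melt at 0 °C): 254.9 × 336.0 = 85646 J
q3 (heat water 0.0→30.6 °C): 254.9 × 4.14 × 30.6 = 32292 J
Total: 11133 + 85646 + 32292 = 129071 J = 129 kJ

q = 129 kJ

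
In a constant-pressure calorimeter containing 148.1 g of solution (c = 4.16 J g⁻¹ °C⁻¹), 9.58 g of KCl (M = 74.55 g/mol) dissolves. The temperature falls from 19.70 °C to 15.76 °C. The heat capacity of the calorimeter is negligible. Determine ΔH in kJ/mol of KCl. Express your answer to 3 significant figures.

ΔH = 18.9 kJ/mol

|ΔT| = |15.76 − 19.70| = 3.94 °C
|q_surr| = (148.1 × 4.16) × 3.94 = 616.096 × 3.94 = 2427 J
n(KCl) = 9.58 / 74.55 = 0.1285 mol
Temperature fell, so q_rxn = +|q_surr| = 2.427 kJ
ΔH = q_rxn / n = 18.89 kJ/mol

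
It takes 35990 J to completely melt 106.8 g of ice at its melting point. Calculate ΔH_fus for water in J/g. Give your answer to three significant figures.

ΔH_fus = 337 J/g

ΔH_fus = q / m = 35990 / 106.8 = 337 J/g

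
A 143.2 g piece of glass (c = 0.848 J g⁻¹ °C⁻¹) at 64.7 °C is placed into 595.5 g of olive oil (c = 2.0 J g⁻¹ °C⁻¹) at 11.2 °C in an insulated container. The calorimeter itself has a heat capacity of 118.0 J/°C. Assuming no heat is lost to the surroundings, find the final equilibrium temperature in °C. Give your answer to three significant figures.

T_f = 15.7 °C

Heat lost by glass = heat gained by olive oil + calorimeter.
(143.2)(0.848)(64.7 − T) = [(595.5)(2.0) + 118.0](T − 11.2)
121.4336 (64.7 − T) = 1309 (T − 11.2)
7856.8 − 121.4336 T = 1309 T − 14661
22517.8 = 1430.4336 T
T = 15.74 °C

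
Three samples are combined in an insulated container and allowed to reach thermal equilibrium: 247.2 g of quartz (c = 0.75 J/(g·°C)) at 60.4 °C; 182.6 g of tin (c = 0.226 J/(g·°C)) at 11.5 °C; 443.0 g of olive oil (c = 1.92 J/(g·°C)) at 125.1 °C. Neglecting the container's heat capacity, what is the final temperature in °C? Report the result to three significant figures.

Σ mᵢcᵢ(T − Tᵢ) = 0  ⇒  T = Σ mᵢcᵢTᵢ / Σ mᵢcᵢ
Σ mᵢcᵢ = 247.2×0.75 + 182.6×0.226 + 443.0×1.92 = 1077.2276
Σ mᵢcᵢTᵢ = 185.4×60.4 + 41.2676×11.5 + 850.56×125.1 = 118080
T = 118080 / 1077.2276 = 109.6 °C

T_f = 110 °C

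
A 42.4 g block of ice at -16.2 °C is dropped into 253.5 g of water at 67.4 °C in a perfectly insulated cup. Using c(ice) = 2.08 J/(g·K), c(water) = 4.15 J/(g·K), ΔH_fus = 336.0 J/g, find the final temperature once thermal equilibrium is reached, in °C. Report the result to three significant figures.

Heat to bring ice to 0 °C and melt it: q₁ = 42.4×2.08×16.2 + 42.4×336.0 = 15675 J
Heat the water can supply cooling to 0 °C: 253.5×4.15×67.4 = 70906.5 J > q₁, so all ice melts.
Energy balance: 253.5×4.15×(67.4 − T) = 15675 + 42.4×4.15×(T − 0)
1052.025(67.4 − T) = 15675 + 175.96 T
70906.5 − 15675 = 1227.985 T
T = 55231.5 / 1227.985 = 44.98 °C

T_f = 45.0 °C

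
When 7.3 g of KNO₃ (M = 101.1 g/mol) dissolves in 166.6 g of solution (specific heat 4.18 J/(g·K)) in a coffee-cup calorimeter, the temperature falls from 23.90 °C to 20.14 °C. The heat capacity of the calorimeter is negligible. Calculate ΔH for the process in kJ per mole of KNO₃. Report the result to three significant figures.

|ΔT| = |20.14 − 23.90| = 3.76 °C
|q_surr| = (166.6 × 4.18) × 3.76 = 696.388 × 3.76 = 2618 J
n(KNO₃) = 7.3 / 101.1 = 0.07221 mol
Temperature fell, so q_rxn = +|q_surr| = 2.618 kJ
ΔH = q_rxn / n = 36.26 kJ/mol

ΔH = 36.3 kJ/mol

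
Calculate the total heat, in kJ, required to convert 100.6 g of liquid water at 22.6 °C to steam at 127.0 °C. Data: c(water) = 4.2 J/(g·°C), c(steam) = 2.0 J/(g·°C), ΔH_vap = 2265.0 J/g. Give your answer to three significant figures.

q = 266 kJ

q1 (heat water 22.6→100.0 °C): 100.6 × 4.2 × 77.4 = 32703 J
q2 (vaporize at 100 °C): 100.6 × 2265.0 = 227859 J
q3 (heat steam 100.0→127.0 °C): 100.6 × 2.0 × 27.0 = 5432 J
Total: 32703 + 227859 + 5432 = 265994 J = 266 kJ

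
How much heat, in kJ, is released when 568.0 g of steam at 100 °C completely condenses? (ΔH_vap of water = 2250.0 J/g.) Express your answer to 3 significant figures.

q = m × ΔH_vap = 568.0 × 2250.0 = 1278000 J = 1280 kJ

q = 1280 kJ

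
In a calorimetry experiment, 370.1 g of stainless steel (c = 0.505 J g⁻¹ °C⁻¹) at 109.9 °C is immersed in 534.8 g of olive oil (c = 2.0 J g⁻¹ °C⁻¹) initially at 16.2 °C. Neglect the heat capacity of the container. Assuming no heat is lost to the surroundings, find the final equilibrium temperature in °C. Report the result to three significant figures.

Heat lost by stainless steel = heat gained by olive oil.
(370.1)(0.505)(109.9 − T) = (534.8)(2.0)(T − 16.2)
186.9005 (109.9 − T) = 1069.6 (T − 16.2)
20540 − 186.9005 T = 1069.6 T − 17328
37868 = 1256.5005 T
T = 30.14 °C

T_f = 30.1 °C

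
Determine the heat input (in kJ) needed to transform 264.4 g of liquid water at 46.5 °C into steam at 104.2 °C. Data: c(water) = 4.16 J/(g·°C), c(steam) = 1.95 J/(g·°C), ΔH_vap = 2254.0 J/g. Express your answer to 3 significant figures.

q = 657 kJ

q1 (heat water 46.5→100.0 °C): 264.4 × 4.16 × 53.5 = 58845 J
q2 (vaporize at 100 °C): 264.4 × 2254.0 = 595958 J
q3 (heat steam 100.0→104.2 °C): 264.4 × 1.95 × 4.2 = 2165 J
Total: 58845 + 595958 + 2165 = 656968 J = 657 kJ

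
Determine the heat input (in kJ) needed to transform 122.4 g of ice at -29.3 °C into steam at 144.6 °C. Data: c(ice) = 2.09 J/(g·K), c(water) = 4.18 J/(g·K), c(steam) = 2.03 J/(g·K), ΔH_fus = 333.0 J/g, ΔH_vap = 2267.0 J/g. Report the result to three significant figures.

q1 (heat ice -29.3→0.0 °C): 122.4 × 2.09 × 29.3 = 7495 J
q2 (melt at 0 °C): 122.4 × 333.0 = 40759 J
q3 (heat water 0.0→100.0 °C): 122.4 × 4.18 × 100.0 = 51163 J
q4 (vaporize at 100 °C): 122.4 × 2267.0 = 277481 J
q5 (heat steam 100.0→144.6 °C): 122.4 × 2.03 × 44.6 = 11082 J
Total: 7495 + 40759 + 51163 + 277481 + 11082 = 387980 J = 388 kJ

q = 388 kJ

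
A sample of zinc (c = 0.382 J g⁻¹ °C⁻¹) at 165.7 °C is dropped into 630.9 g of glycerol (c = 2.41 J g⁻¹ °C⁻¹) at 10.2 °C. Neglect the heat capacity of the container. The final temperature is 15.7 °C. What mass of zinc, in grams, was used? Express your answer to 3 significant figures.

q_gained = (630.9 × 2.41) × (15.7 − 10.2) = 8363 J
q_lost = m × 0.382 × (165.7 − 15.7) = 57.3 m
m = 8363 / 57.3 = 146 g

m = 146 g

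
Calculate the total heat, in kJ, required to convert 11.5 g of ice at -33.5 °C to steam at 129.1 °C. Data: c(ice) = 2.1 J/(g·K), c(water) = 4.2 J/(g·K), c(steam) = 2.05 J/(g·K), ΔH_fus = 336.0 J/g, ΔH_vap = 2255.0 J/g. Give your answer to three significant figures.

q = 36.1 kJ

q1 (heat ice -33.5→0.0 °C): 11.5 × 2.1 × 33.5 = 809 J
q2 (melt at 0 °C): 11.5 × 336.0 = 3864 J
q3 (heat water 0.0→100.0 °C): 11.5 × 4.2 × 100.0 = 4830 J
q4 (vaporize at 100 °C): 11.5 × 2255.0 = 25933 J
q5 (heat steam 100.0→129.1 °C): 11.5 × 2.05 × 29.1 = 686 J
Total: 809 + 3864 + 4830 + 25933 + 686 = 36122 J = 36.1 kJ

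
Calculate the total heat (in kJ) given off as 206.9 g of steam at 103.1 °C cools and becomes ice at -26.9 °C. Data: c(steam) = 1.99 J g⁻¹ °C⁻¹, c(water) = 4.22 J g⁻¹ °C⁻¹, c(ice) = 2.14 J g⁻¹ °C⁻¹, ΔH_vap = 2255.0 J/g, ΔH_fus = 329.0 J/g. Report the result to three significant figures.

q = 635 kJ

q1 (cool steam 103.1→100 °C): 206.9 × 1.99 × 3.1 = 1276 J
q2 (condense at 100 °C): 206.9 × 2255.0 = 466560 J
q3 (cool water 100→0 °C): 206.9 × 4.22 × 100.0 = 87312 J
q4 (freeze at 0 °C): 206.9 × 329.0 = 68070 J
q5 (cool ice 0→-26.9 °C): 206.9 × 2.14 × 26.9 = 11910 J
Total: 1276 + 466560 + 87312 + 68070 + 11910 = 635128 J = 635 kJ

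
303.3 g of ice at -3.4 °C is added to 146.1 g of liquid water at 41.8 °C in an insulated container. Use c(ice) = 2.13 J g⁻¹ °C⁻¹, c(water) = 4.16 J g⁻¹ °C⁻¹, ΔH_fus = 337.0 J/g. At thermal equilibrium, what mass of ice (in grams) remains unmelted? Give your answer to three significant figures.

Heat to warm all ice to 0 °C: 303.3×2.13×3.4 = 2196.5 J
Heat released by water cooling to 0 °C: 146.1×4.16×41.8 = 25405 J
25405 J < 2196.5 + 303.3×337.0 = 104408.6 J, so not all ice melts; final T = 0 °C.
Heat left for melting: 25405 − 2196.5 = 23208.5 J
Mass melted = 23208.5 / 337.0 = 68.87 g
Ice remaining = 303.3 − 68.87 = 234.43 g

m_ice remaining = 234 g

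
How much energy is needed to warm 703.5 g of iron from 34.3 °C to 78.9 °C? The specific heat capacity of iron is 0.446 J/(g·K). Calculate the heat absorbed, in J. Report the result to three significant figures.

q = 14000 J

q = m c ΔT = 703.5 × 0.446 × (78.9 − 34.3)
q = 703.5 × 0.446 × 44.6 = 13990 J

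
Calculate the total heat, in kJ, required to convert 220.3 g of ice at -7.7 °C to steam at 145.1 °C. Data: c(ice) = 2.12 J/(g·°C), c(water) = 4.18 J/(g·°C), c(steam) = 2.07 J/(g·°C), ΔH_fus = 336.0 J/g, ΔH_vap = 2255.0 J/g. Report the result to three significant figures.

q = 687 kJ

q1 (heat ice -7.7→0.0 °C): 220.3 × 2.12 × 7.7 = 3596 J
q2 (melt at 0 °C): 220.3 × 336.0 = 74021 J
q3 (heat water 0.0→100.0 °C): 220.3 × 4.18 × 100.0 = 92085 J
q4 (vaporize at 100 °C): 220.3 × 2255.0 = 496777 J
q5 (heat steam 100.0→145.1 °C): 220.3 × 2.07 × 45.1 = 20567 J
Total: 3596 + 74021 + 92085 + 496777 + 20567 = 687046 J = 687 kJ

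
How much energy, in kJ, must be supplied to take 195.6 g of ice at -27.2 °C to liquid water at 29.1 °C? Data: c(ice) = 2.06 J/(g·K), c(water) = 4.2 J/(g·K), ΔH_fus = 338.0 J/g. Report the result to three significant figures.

q1 (heat ice -27.2→0.0 °C): 195.6 × 2.06 × 27.2 = 10960 J
q2 (melt at 0 °C): 195.6 × 338.0 = 66113 J
q3 (heat water 0.0→29.1 °C): 195.6 × 4.2 × 29.1 = 23906 J
Total: 10960 + 66113 + 23906 = 100979 J = 101 kJ

q = 101 kJ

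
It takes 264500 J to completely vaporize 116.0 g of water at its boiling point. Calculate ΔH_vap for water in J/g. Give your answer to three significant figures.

ΔH_vap = q / m = 264500 / 116.0 = 2280 J/g

ΔH_vap = 2280 J/g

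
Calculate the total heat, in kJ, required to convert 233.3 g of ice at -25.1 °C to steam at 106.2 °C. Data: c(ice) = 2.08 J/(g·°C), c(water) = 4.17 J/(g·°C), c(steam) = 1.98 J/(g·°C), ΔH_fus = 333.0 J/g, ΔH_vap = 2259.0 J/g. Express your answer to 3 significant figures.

q1 (heat ice -25.1→0.0 °C): 233.3 × 2.08 × 25.1 = 12180 J
q2 (melt at 0 °C): 233.3 × 333.0 = 77689 J
q3 (heat water 0.0→100.0 °C): 233.3 × 4.17 × 100.0 = 97286 J
q4 (vaporize at 100 °C): 233.3 × 2259.0 = 527025 J
q5 (heat steam 100.0→106.2 °C): 233.3 × 1.98 × 6.2 = 2864 J
Total: 12180 + 77689 + 97286 + 527025 + 2864 = 717044 J = 717 kJ

q = 717 kJ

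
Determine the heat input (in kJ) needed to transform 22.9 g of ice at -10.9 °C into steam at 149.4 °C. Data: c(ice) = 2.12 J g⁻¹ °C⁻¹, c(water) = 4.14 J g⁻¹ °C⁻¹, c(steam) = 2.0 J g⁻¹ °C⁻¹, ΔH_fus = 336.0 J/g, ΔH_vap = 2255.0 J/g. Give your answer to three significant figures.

q1 (heat ice -10.9→0.0 °C): 22.9 × 2.12 × 10.9 = 529 J
q2 (melt at 0 °C): 22.9 × 336.0 = 7694 J
q3 (heat water 0.0→100.0 °C): 22.9 × 4.14 × 100.0 = 9481 J
q4 (vaporize at 100 °C): 22.9 × 2255.0 = 51640 J
q5 (heat steam 100.0→149.4 °C): 22.9 × 2.0 × 49.4 = 2263 J
Total: 529 + 7694 + 9481 + 51640 + 2263 = 71607 J = 71.6 kJ

q = 71.6 kJ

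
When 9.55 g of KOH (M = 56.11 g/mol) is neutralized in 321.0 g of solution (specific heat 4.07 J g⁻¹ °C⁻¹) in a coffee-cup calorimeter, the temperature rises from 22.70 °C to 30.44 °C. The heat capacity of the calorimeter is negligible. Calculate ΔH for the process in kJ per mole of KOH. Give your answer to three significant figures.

ΔH = -59.4 kJ/mol

|ΔT| = |30.44 − 22.70| = 7.74 °C
|q_surr| = (321.0 × 4.07) × 7.74 = 1306.47 × 7.74 = 10110 J
n(KOH) = 9.55 / 56.11 = 0.1702 mol
Temperature rose, so q_rxn = −|q_surr| = -10.11 kJ
ΔH = q_rxn / n = -59.40 kJ/mol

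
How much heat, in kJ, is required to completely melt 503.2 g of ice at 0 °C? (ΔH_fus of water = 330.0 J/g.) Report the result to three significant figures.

q = m × ΔH_fus = 503.2 × 330.0 = 166100 J = 166 kJ

q = 166 kJ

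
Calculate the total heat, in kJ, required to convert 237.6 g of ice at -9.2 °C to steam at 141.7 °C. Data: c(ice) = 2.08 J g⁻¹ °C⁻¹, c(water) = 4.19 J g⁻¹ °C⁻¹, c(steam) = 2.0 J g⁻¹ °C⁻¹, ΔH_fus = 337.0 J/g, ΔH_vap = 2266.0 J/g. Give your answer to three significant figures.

q = 742 kJ

q1 (heat ice -9.2→0.0 °C): 237.6 × 2.08 × 9.2 = 4547 J
q2 (melt at 0 °C): 237.6 × 337.0 = 80071 J
q3 (heat water 0.0→100.0 °C): 237.6 × 4.19 × 100.0 = 99554 J
q4 (vaporize at 100 °C): 237.6 × 2266.0 = 538402 J
q5 (heat steam 100.0→141.7 °C): 237.6 × 2.0 × 41.7 = 19816 J
Total: 4547 + 80071 + 99554 + 538402 + 19816 = 742390 J = 742 kJ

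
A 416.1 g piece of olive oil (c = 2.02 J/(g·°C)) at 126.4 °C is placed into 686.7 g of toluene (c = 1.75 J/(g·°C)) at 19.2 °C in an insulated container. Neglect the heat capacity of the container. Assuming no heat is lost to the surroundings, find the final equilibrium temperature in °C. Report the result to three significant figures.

Heat lost by olive oil = heat gained by toluene.
(416.1)(2.02)(126.4 − T) = (686.7)(1.75)(T − 19.2)
840.522 (126.4 − T) = 1201.725 (T − 19.2)
106240 − 840.522 T = 1201.725 T − 23073
129313 = 2042.247 T
T = 63.32 °C

T_f = 63.3 °C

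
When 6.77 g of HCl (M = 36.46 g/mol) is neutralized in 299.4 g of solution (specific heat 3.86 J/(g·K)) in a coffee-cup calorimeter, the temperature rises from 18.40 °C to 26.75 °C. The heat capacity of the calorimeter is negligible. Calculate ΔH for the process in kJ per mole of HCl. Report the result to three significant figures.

|ΔT| = |26.75 − 18.40| = 8.35 °C
|q_surr| = (299.4 × 3.86) × 8.35 = 1155.684 × 8.35 = 9650 J
n(HCl) = 6.77 / 36.46 = 0.1857 mol
Temperature rose, so q_rxn = −|q_surr| = -9.650 kJ
ΔH = q_rxn / n = -51.97 kJ/mol

ΔH = -52.0 kJ/mol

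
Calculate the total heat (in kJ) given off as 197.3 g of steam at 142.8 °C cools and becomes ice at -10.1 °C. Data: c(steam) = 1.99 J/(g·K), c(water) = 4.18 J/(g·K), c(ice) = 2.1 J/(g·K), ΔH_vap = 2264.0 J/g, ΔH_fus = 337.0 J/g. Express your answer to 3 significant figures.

q = 617 kJ

q1 (cool steam 142.8→100 °C): 197.3 × 1.99 × 42.8 = 16804 J
q2 (condense at 100 °C): 197.3 × 2264.0 = 446687 J
q3 (cool water 100→0 °C): 197.3 × 4.18 × 100.0 = 82471 J
q4 (freeze at 0 °C): 197.3 × 337.0 = 66490 J
q5 (cool ice 0→-10.1 °C): 197.3 × 2.1 × 10.1 = 4185 J
Total: 16804 + 446687 + 82471 + 66490 + 4185 = 616637 J = 617 kJ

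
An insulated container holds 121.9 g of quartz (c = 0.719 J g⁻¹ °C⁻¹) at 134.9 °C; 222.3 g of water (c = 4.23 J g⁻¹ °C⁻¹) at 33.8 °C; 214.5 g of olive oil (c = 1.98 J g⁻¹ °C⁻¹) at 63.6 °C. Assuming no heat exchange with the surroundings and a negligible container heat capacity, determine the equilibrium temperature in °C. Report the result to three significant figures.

Σ mᵢcᵢ(T − Tᵢ) = 0  ⇒  T = Σ mᵢcᵢTᵢ / Σ mᵢcᵢ
Σ mᵢcᵢ = 121.9×0.719 + 222.3×4.23 + 214.5×1.98 = 1452.6851
Σ mᵢcᵢTᵢ = 87.6461×134.9 + 940.329×33.8 + 424.71×63.6 = 70618
T = 70618 / 1452.6851 = 48.61 °C

T_f = 48.6 °C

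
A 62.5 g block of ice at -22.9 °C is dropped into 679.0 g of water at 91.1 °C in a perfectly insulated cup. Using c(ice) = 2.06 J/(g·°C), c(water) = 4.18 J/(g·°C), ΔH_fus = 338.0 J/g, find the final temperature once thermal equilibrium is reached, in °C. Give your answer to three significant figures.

Heat to bring ice to 0 °C and melt it: q₁ = 62.5×2.06×22.9 + 62.5×338.0 = 24073 J
Heat the water can supply cooling to 0 °C: 679.0×4.18×91.1 = 258562 J > q₁, so all ice melts.
Energy balance: 679.0×4.18×(91.1 − T) = 24073 + 62.5×4.18×(T − 0)
2838.22(91.1 − T) = 24073 + 261.25 T
258562 − 24073 = 3099.47 T
T = 234489 / 3099.47 = 75.65 °C

T_f = 75.7 °C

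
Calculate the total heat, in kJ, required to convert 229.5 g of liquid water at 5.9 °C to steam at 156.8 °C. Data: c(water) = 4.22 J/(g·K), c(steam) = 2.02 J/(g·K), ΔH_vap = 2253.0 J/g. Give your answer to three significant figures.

q = 635 kJ

q1 (heat water 5.9→100.0 °C): 229.5 × 4.22 × 94.1 = 91135 J
q2 (vaporize at 100 °C): 229.5 × 2253.0 = 517064 J
q3 (heat steam 100.0→156.8 °C): 229.5 × 2.02 × 56.8 = 26332 J
Total: 91135 + 517064 + 26332 = 634531 J = 635 kJ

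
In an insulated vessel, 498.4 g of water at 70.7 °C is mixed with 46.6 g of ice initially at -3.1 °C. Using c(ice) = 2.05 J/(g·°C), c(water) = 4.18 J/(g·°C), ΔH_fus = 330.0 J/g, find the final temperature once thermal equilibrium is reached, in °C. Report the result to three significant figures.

T_f = 57.8 °C

Heat to bring ice to 0 °C and melt it: q₁ = 46.6×2.05×3.1 + 46.6×330.0 = 15674 J
Heat the water can supply cooling to 0 °C: 498.4×4.18×70.7 = 147290 J > q₁, so all ice melts.
Energy balance: 498.4×4.18×(70.7 − T) = 15674 + 46.6×4.18×(T − 0)
2083.312(70.7 − T) = 15674 + 194.788 T
147290 − 15674 = 2278.100 T
T = 131616 / 2278.100 = 57.77 °C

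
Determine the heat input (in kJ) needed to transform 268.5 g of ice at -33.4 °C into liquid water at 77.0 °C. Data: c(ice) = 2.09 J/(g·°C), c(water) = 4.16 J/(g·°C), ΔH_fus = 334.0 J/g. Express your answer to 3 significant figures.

q1 (heat ice -33.4→0.0 °C): 268.5 × 2.09 × 33.4 = 18743 J
q2 (melt at 0 °C): 268.5 × 334.0 = 89679 J
q3 (heat water 0.0→77.0 °C): 268.5 × 4.16 × 77.0 = 86006 J
Total: 18743 + 89679 + 86006 = 194428 J = 194 kJ

q = 194 kJ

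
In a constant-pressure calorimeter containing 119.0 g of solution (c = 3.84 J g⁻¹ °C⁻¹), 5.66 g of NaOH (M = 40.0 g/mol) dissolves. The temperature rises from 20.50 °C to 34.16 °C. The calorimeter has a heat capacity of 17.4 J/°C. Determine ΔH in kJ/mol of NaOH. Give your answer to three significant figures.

ΔH = -45.8 kJ/mol

|ΔT| = |34.16 − 20.50| = 13.66 °C
|q_surr| = (119.0 × 3.84 + 17.4) × 13.66 = 474.36 × 13.66 = 6480 J
n(NaOH) = 5.66 / 40.0 = 0.1415 mol
Temperature rose, so q_rxn = −|q_surr| = -6.480 kJ
ΔH = q_rxn / n = -45.80 kJ/mol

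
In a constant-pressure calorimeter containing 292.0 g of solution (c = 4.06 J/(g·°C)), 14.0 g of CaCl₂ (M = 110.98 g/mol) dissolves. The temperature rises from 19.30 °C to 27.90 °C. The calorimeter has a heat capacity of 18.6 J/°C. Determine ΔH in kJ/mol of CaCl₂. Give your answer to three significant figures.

ΔH = -82.1 kJ/mol

|ΔT| = |27.90 − 19.30| = 8.60 °C
|q_surr| = (292.0 × 4.06 + 18.6) × 8.60 = 1204.12 × 8.60 = 10355 J
n(CaCl₂) = 14.0 / 110.98 = 0.12615 mol
Temperature rose, so q_rxn = −|q_surr| = -10.355 kJ
ΔH = q_rxn / n = -82.08 kJ/mol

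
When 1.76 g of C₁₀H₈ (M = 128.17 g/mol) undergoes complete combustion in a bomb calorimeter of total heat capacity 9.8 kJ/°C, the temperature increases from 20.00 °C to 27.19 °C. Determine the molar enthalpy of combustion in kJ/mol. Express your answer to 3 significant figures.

ΔH = -5130 kJ/mol

ΔT = 27.19 − 20.00 = 7.19 °C
q_cal = C_cal × ΔT = 9.8 × 7.19 = 70.462 kJ
n = 1.76 / 128.17 = 0.01373 mol
q_rxn = −q_cal = -70.462 kJ
ΔH = -70.462 / 0.01373 = -5132 kJ/mol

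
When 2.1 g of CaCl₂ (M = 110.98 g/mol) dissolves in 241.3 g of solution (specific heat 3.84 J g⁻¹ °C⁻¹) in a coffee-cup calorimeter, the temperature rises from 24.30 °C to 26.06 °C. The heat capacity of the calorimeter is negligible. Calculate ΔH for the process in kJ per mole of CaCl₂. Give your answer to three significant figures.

|ΔT| = |26.06 − 24.30| = 1.76 °C
|q_surr| = (241.3 × 3.84) × 1.76 = 926.592 × 1.76 = 1631 J
n(CaCl₂) = 2.1 / 110.98 = 0.01892 mol
Temperature rose, so q_rxn = −|q_surr| = -1.631 kJ
ΔH = q_rxn / n = -86.21 kJ/mol

ΔH = -86.2 kJ/mol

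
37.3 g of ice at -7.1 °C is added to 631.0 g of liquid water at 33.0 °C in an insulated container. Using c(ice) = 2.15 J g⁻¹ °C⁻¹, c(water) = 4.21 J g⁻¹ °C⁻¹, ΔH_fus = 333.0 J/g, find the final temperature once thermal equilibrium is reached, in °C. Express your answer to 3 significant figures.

Heat to bring ice to 0 °C and melt it: q₁ = 37.3×2.15×7.1 + 37.3×333.0 = 12990 J
Heat the water can supply cooling to 0 °C: 631.0×4.21×33.0 = 87664.8 J > q₁, so all ice melts.
Energy balance: 631.0×4.21×(33.0 − T) = 12990 + 37.3×4.21×(T − 0)
2656.51(33.0 − T) = 12990 + 157.033 T
87664.8 − 12990 = 2813.543 T
T = 74674.8 / 2813.543 = 26.54 °C

T_f = 26.5 °C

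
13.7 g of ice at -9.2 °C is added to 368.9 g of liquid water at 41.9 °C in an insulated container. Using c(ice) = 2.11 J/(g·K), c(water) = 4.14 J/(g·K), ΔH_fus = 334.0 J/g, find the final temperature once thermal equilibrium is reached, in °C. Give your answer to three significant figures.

T_f = 37.3 °C

Heat to bring ice to 0 °C and melt it: q₁ = 13.7×2.11×9.2 + 13.7×334.0 = 4841.7 J
Heat the water can supply cooling to 0 °C: 368.9×4.14×41.9 = 63991.6 J > q₁, so all ice melts.
Energy balance: 368.9×4.14×(41.9 − T) = 4841.7 + 13.7×4.14×(T − 0)
1527.246(41.9 − T) = 4841.7 + 56.718 T
63991.6 − 4841.7 = 1583.964 T
T = 59149.9 / 1583.964 = 37.34 °C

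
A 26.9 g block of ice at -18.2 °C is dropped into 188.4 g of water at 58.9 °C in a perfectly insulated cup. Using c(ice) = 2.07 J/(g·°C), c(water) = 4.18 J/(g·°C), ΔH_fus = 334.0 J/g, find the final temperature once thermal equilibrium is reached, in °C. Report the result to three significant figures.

T_f = 40.4 °C

Heat to bring ice to 0 °C and melt it: q₁ = 26.9×2.07×18.2 + 26.9×334.0 = 9998.0 J
Heat the water can supply cooling to 0 °C: 188.4×4.18×58.9 = 46384.5 J > q₁, so all ice melts.
Energy balance: 188.4×4.18×(58.9 − T) = 9998.0 + 26.9×4.18×(T − 0)
787.512(58.9 − T) = 9998.0 + 112.442 T
46384.5 − 9998.0 = 899.954 T
T = 36386.5 / 899.954 = 40.43 °C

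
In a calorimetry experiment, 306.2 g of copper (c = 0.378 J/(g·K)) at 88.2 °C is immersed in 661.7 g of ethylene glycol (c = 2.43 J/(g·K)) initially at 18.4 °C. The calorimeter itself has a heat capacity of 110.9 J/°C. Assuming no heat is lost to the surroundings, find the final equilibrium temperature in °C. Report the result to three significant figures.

T_f = 22.8 °C

Heat lost by copper = heat gained by ethylene glycol + calorimeter.
(306.2)(0.378)(88.2 − T) = [(661.7)(2.43) + 110.9](T − 18.4)
115.7436 (88.2 − T) = 1718.831 (T − 18.4)
10209 − 115.7436 T = 1718.831 T − 31626
41835 = 1834.5746 T
T = 22.80 °C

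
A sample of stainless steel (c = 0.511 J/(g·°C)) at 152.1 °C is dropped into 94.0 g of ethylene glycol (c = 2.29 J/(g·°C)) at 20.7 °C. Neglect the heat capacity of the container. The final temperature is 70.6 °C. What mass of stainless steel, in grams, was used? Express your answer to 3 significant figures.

q_gained = (94.0 × 2.29) × (70.6 − 20.7) = 10740 J
q_lost = m × 0.511 × (152.1 − 70.6) = 41.6465 m
m = 10740 / 41.6465 = 258 g

m = 258 g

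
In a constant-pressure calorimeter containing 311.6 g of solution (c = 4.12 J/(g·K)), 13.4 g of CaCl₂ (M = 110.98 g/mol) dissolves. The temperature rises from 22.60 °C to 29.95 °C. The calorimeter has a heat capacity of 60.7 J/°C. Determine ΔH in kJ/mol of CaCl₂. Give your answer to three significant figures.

ΔH = -81.8 kJ/mol

|ΔT| = |29.95 − 22.60| = 7.35 °C
|q_surr| = (311.6 × 4.12 + 60.7) × 7.35 = 1344.492 × 7.35 = 9882.0 J
n(CaCl₂) = 13.4 / 110.98 = 0.12074 mol
Temperature rose, so q_rxn = −|q_surr| = -9.8820 kJ
ΔH = q_rxn / n = -81.845 kJ/mol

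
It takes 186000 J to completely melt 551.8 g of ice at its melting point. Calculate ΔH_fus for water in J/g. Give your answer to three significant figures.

ΔH_fus = 337 J/g

ΔH_fus = q / m = 186000 / 551.8 = 337 J/g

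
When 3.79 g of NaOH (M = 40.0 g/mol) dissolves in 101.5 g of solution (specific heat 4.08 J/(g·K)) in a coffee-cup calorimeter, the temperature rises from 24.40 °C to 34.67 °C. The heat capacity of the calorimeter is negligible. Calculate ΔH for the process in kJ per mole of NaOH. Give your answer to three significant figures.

|ΔT| = |34.67 − 24.40| = 10.27 °C
|q_surr| = (101.5 × 4.08) × 10.27 = 414.12 × 10.27 = 4253 J
n(NaOH) = 3.79 / 40.0 = 0.09475 mol
Temperature rose, so q_rxn = −|q_surr| = -4.253 kJ
ΔH = q_rxn / n = -44.89 kJ/mol

ΔH = -44.9 kJ/mol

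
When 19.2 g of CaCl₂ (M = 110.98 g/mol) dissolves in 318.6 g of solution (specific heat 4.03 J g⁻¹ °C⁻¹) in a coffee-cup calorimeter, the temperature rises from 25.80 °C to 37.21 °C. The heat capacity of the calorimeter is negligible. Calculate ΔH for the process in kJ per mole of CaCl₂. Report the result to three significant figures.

ΔH = -84.7 kJ/mol

|ΔT| = |37.21 − 25.80| = 11.41 °C
|q_surr| = (318.6 × 4.03) × 11.41 = 1283.958 × 11.41 = 14650 J
n(CaCl₂) = 19.2 / 110.98 = 0.1730 mol
Temperature rose, so q_rxn = −|q_surr| = -14.65 kJ
ΔH = q_rxn / n = -84.68 kJ/mol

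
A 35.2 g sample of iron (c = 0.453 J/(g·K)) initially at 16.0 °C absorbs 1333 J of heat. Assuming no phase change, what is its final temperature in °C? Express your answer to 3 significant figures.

ΔT = q / (m c) = 1333 / (35.2 × 0.453) = 83.60 °C
T_f = 16.0 + 83.60 = 99.60 °C

T_f = 99.6 °C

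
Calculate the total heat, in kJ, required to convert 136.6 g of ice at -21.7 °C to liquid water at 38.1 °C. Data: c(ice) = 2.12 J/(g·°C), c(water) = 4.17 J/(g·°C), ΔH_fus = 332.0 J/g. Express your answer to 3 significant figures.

q1 (heat ice -21.7→0.0 °C): 136.6 × 2.12 × 21.7 = 6284 J
q2 (melt at 0 °C): 136.6 × 332.0 = 45351 J
q3 (heat water 0.0→38.1 °C): 136.6 × 4.17 × 38.1 = 21703 J
Total: 6284 + 45351 + 21703 = 73338 J = 73.3 kJ

q = 73.3 kJ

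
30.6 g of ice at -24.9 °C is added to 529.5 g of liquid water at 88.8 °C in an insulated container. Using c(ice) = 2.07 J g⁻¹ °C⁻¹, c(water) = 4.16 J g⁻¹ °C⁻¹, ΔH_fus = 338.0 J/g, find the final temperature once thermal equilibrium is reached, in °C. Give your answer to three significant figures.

T_f = 78.8 °C

Heat to bring ice to 0 °C and melt it: q₁ = 30.6×2.07×24.9 + 30.6×338.0 = 11920 J
Heat the water can supply cooling to 0 °C: 529.5×4.16×88.8 = 195602 J > q₁, so all ice melts.
Energy balance: 529.5×4.16×(88.8 − T) = 11920 + 30.6×4.16×(T − 0)
2202.72(88.8 − T) = 11920 + 127.296 T
195602 − 11920 = 2330.016 T
T = 183682 / 2330.016 = 78.83 °C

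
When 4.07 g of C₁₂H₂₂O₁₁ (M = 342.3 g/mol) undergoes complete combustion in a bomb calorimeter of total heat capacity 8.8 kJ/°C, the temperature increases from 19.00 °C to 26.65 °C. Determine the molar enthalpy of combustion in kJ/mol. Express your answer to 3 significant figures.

ΔH = -5660 kJ/mol

ΔT = 26.65 − 19.00 = 7.65 °C
q_cal = C_cal × ΔT = 8.8 × 7.65 = 67.32 kJ
n = 4.07 / 342.3 = 0.01189 mol
q_rxn = −q_cal = -67.32 kJ
ΔH = -67.32 / 0.01189 = -5662 kJ/mol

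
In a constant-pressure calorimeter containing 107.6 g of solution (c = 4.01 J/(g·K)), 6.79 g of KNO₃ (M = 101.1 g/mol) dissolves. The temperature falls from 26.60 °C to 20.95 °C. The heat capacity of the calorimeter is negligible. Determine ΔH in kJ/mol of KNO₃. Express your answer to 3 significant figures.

|ΔT| = |20.95 − 26.60| = 5.65 °C
|q_surr| = (107.6 × 4.01) × 5.65 = 431.476 × 5.65 = 2438 J
n(KNO₃) = 6.79 / 101.1 = 0.06716 mol
Temperature fell, so q_rxn = +|q_surr| = 2.438 kJ
ΔH = q_rxn / n = 36.30 kJ/mol

ΔH = 36.3 kJ/mol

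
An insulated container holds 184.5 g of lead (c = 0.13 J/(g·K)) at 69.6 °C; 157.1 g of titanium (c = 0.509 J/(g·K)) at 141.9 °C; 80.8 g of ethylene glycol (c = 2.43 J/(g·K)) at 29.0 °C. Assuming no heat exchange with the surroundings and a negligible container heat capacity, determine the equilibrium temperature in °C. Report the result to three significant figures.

Σ mᵢcᵢ(T − Tᵢ) = 0  ⇒  T = Σ mᵢcᵢTᵢ / Σ mᵢcᵢ
Σ mᵢcᵢ = 184.5×0.13 + 157.1×0.509 + 80.8×2.43 = 300.2929
Σ mᵢcᵢTᵢ = 23.985×69.6 + 79.9639×141.9 + 196.344×29.0 = 18710
T = 18710 / 300.2929 = 62.31 °C

T_f = 62.3 °C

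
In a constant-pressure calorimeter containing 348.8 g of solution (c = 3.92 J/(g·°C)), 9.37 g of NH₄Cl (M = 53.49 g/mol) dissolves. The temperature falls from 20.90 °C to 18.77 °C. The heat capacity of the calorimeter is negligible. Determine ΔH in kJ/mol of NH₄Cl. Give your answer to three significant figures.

|ΔT| = |18.77 − 20.90| = 2.13 °C
|q_surr| = (348.8 × 3.92) × 2.13 = 1367.296 × 2.13 = 2912 J
n(NH₄Cl) = 9.37 / 53.49 = 0.1752 mol
Temperature fell, so q_rxn = +|q_surr| = 2.912 kJ
ΔH = q_rxn / n = 16.62 kJ/mol

ΔH = 16.6 kJ/mol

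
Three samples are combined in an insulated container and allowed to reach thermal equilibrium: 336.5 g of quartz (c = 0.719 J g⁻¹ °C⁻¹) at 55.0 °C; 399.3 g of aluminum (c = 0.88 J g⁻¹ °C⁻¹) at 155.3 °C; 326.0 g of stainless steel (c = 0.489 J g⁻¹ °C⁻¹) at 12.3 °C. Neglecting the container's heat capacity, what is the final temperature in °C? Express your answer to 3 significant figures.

Σ mᵢcᵢ(T − Tᵢ) = 0  ⇒  T = Σ mᵢcᵢTᵢ / Σ mᵢcᵢ
Σ mᵢcᵢ = 336.5×0.719 + 399.3×0.88 + 326.0×0.489 = 752.7415
Σ mᵢcᵢTᵢ = 241.9435×55.0 + 351.384×155.3 + 159.414×12.3 = 69838
T = 69838 / 752.7415 = 92.78 °C

T_f = 92.8 °C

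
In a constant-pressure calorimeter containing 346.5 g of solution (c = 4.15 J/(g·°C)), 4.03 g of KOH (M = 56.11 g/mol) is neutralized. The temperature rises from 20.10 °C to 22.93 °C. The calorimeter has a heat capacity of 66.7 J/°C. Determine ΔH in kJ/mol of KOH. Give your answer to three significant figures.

ΔH = -59.3 kJ/mol

|ΔT| = |22.93 − 20.10| = 2.83 °C
|q_surr| = (346.5 × 4.15 + 66.7) × 2.83 = 1504.675 × 2.83 = 4258 J
n(KOH) = 4.03 / 56.11 = 0.07182 mol
Temperature rose, so q_rxn = −|q_surr| = -4.258 kJ
ΔH = q_rxn / n = -59.29 kJ/mol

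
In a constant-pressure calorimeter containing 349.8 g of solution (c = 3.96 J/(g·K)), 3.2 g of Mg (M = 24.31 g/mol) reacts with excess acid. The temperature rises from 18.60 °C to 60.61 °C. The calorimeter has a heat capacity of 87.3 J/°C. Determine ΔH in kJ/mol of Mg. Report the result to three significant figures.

|ΔT| = |60.61 − 18.60| = 42.01 °C
|q_surr| = (349.8 × 3.96 + 87.3) × 42.01 = 1472.508 × 42.01 = 61860 J
n(Mg) = 3.2 / 24.31 = 0.1316 mol
Temperature rose, so q_rxn = −|q_surr| = -61.86 kJ
ΔH = q_rxn / n = -470.1 kJ/mol

ΔH = -470 kJ/mol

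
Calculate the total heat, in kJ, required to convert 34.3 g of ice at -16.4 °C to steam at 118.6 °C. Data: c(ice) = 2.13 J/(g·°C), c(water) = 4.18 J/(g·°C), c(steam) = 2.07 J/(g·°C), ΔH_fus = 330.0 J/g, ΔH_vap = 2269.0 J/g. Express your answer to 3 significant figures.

q = 106 kJ

q1 (heat ice -16.4→0.0 °C): 34.3 × 2.13 × 16.4 = 1198 J
q2 (melt at 0 °C): 34.3 × 330.0 = 11319 J
q3 (heat water 0.0→100.0 °C): 34.3 × 4.18 × 100.0 = 14337 J
q4 (vaporize at 100 °C): 34.3 × 2269.0 = 77827 J
q5 (heat steam 100.0→118.6 °C): 34.3 × 2.07 × 18.6 = 1321 J
Total: 1198 + 11319 + 14337 + 77827 + 1321 = 106002 J = 106 kJ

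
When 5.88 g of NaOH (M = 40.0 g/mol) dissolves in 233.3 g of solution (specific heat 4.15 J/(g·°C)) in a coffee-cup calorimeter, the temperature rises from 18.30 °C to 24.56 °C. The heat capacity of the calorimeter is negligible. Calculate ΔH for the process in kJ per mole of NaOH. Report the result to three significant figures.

|ΔT| = |24.56 − 18.30| = 6.26 °C
|q_surr| = (233.3 × 4.15) × 6.26 = 968.195 × 6.26 = 6061 J
n(NaOH) = 5.88 / 40.0 = 0.1470 mol
Temperature rose, so q_rxn = −|q_surr| = -6.061 kJ
ΔH = q_rxn / n = -41.23 kJ/mol

ΔH = -41.2 kJ/mol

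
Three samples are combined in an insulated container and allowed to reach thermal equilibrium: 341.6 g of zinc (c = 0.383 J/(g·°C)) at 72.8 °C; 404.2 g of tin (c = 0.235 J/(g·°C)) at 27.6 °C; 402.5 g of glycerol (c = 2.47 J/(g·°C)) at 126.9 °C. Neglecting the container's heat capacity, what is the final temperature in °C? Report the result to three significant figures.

T_f = 113 °C

Σ mᵢcᵢ(T − Tᵢ) = 0  ⇒  T = Σ mᵢcᵢTᵢ / Σ mᵢcᵢ
Σ mᵢcᵢ = 341.6×0.383 + 404.2×0.235 + 402.5×2.47 = 1219.9948
Σ mᵢcᵢTᵢ = 130.8328×72.8 + 94.987×27.6 + 994.175×126.9 = 138310
T = 138310 / 1219.9948 = 113.4 °C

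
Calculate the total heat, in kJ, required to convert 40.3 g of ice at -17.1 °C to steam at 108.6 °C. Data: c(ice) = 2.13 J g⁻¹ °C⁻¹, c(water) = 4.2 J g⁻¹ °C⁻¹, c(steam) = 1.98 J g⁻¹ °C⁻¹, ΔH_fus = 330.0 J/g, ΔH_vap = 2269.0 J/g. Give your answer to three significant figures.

q1 (heat ice -17.1→0.0 °C): 40.3 × 2.13 × 17.1 = 1468 J
q2 (melt at 0 °C): 40.3 × 330.0 = 13299 J
q3 (heat water 0.0→100.0 °C): 40.3 × 4.2 × 100.0 = 16926 J
q4 (vaporize at 100 °C): 40.3 × 2269.0 = 91441 J
q5 (heat steam 100.0→108.6 °C): 40.3 × 1.98 × 8.6 = 686 J
Total: 1468 + 13299 + 16926 + 91441 + 686 = 123820 J = 124 kJ

q = 124 kJ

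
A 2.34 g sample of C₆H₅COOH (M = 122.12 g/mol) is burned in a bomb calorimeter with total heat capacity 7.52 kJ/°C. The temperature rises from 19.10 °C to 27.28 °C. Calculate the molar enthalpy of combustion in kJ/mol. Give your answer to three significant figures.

ΔH = -3210 kJ/mol

ΔT = 27.28 − 19.10 = 8.18 °C
q_cal = C_cal × ΔT = 7.52 × 8.18 = 61.5136 kJ
n = 2.34 / 122.12 = 0.01916 mol
q_rxn = −q_cal = -61.5136 kJ
ΔH = -61.5136 / 0.01916 = -3211 kJ/mol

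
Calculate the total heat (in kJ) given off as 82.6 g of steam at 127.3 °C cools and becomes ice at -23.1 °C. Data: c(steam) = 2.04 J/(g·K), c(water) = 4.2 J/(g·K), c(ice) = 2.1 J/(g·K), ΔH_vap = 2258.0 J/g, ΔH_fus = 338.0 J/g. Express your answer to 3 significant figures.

q1 (cool steam 127.3→100 °C): 82.6 × 2.04 × 27.3 = 4600 J
q2 (condense at 100 °C): 82.6 × 2258.0 = 186511 J
q3 (cool water 100→0 °C): 82.6 × 4.2 × 100.0 = 34692 J
q4 (freeze at 0 °C): 82.6 × 338.0 = 27919 J
q5 (cool ice 0→-23.1 °C): 82.6 × 2.1 × 23.1 = 4007 J
Total: 4600 + 186511 + 34692 + 27919 + 4007 = 257729 J = 258 kJ

q = 258 kJ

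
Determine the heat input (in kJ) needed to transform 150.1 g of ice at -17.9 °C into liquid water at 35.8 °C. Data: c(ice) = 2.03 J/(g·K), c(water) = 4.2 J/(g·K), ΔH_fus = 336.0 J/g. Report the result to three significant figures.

q = 78.5 kJ

q1 (heat ice -17.9→0.0 °C): 150.1 × 2.03 × 17.9 = 5454 J
q2 (melt at 0 °C): 150.1 × 336.0 = 50434 J
q3 (heat water 0.0→35.8 °C): 150.1 × 4.2 × 35.8 = 22569 J
Total: 5454 + 50434 + 22569 = 78457 J = 78.5 kJ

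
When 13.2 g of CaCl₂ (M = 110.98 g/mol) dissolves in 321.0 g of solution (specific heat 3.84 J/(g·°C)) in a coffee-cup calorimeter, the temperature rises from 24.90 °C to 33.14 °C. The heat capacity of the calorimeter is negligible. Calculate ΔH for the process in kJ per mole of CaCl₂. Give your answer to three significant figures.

|ΔT| = |33.14 − 24.90| = 8.24 °C
|q_surr| = (321.0 × 3.84) × 8.24 = 1232.64 × 8.24 = 10160 J
n(CaCl₂) = 13.2 / 110.98 = 0.1189 mol
Temperature rose, so q_rxn = −|q_surr| = -10.16 kJ
ΔH = q_rxn / n = -85.44996 kJ/mol

ΔH = -85.4 kJ/mol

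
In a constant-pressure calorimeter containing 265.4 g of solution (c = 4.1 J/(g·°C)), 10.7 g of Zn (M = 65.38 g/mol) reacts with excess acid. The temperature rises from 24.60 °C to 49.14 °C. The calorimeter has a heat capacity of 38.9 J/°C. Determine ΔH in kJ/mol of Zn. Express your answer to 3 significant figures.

|ΔT| = |49.14 − 24.60| = 24.54 °C
|q_surr| = (265.4 × 4.1 + 38.9) × 24.54 = 1127.04 × 24.54 = 27660 J
n(Zn) = 10.7 / 65.38 = 0.1637 mol
Temperature rose, so q_rxn = −|q_surr| = -27.66 kJ
ΔH = q_rxn / n = -169.0 kJ/mol

ΔH = -169 kJ/mol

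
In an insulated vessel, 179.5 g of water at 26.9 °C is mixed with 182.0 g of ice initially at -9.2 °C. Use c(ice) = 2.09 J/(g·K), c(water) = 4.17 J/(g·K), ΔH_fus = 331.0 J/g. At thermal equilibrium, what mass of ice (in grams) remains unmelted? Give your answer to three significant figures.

m_ice remaining = 132 g

Heat to warm all ice to 0 °C: 182.0×2.09×9.2 = 3499.5 J
Heat released by water cooling to 0 °C: 179.5×4.17×26.9 = 20135 J
20135 J < 3499.5 + 182.0×331.0 = 63741.5 J, so not all ice melts; final T = 0 °C.
Heat left for melting: 20135 − 3499.5 = 16635.5 J
Mass melted = 16635.5 / 331.0 = 50.26 g
Ice remaining = 182.0 − 50.26 = 131.74 g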